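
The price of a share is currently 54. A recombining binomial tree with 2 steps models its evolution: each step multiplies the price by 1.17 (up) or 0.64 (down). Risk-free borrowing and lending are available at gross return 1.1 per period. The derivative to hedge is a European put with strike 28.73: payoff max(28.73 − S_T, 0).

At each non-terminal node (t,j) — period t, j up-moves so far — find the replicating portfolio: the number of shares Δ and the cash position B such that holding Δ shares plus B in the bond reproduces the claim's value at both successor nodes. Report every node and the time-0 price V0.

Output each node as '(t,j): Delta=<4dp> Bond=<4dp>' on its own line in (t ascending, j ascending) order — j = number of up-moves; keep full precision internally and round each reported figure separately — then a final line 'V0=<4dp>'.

The replicating-portfolio and risk-neutral prices coincide; use p* = (1.1−0.64)/(1.17−0.64) = 0.8679 for the latter.
Payoff layer (t=2): V(2,0)=6.6116, V(2,1)=0.0000, V(2,2)=0.0000
Node (1,0) S=34.5600: V=(p*·0.0000+(1−p*)·6.6116)/1.1=0.7938; Δ=(0.0000−6.6116)/(40.4352−22.1184)=-0.3610; B=V−Δ·S=13.2686
Node (1,1) S=63.1800: V=(p*·0.0000+(1−p*)·0.0000)/1.1=0.0000; Δ=(0.0000−0.0000)/(73.9206−40.4352)=0.0000; B=V−Δ·S=0.0000
Node (0,0) S=54.0000: V=(p*·0.0000+(1−p*)·0.7938)/1.1=0.0953; Δ=(0.0000−0.7938)/(63.1800−34.5600)=-0.0277; B=V−Δ·S=1.5931
The time-0 hedge costs 0.0953, which is the no-arbitrage price.

(0,0): Delta=-0.0277 Bond=1.5931
(1,0): Delta=-0.3610 Bond=13.2686
(1,1): Delta=0.0000 Bond=0.0000
V0=0.0953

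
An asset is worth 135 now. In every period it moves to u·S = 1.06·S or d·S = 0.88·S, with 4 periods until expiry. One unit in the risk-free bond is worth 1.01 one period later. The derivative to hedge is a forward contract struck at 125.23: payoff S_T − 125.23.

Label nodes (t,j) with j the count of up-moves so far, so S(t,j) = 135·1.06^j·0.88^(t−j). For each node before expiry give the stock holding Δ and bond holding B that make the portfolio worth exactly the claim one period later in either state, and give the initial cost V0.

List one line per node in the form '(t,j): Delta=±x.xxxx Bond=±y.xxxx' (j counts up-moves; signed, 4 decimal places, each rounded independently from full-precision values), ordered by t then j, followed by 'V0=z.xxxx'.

No-arbitrage ⇒ martingale measure with p* = (R−d)/(u−d) = 0.7222.
Terminal payoffs: V(4,0)=-44.2711, V(4,1)=-27.7114, V(4,2)=-7.7644, V(4,3)=16.2627, V(4,4)=45.2044
  t=3,j=0: stock 91.9987 → up 97.5186 (V=-27.7114), down 80.9589 (V=-44.2711). Price -31.9914; hedge Δ=1.0000, bond B=-123.9901.
  t=3,j=1: stock 110.8166 → up 117.4656 (V=-7.7644), down 97.5186 (V=-27.7114). Price -13.1735; hedge Δ=1.0000, bond B=-123.9901.
  t=3,j=2: stock 133.4837 → up 141.4927 (V=16.2627), down 117.4656 (V=-7.7644). Price 9.4936; hedge Δ=1.0000, bond B=-123.9901.
  t=3,j=3: stock 160.7872 → up 170.4344 (V=45.2044), down 141.4927 (V=16.2627). Price 36.7971; hedge Δ=1.0000, bond B=-123.9901.
  t=2,j=0: stock 104.5440 → up 110.8166 (V=-13.1735), down 91.9987 (V=-31.9914). Price -18.2185; hedge Δ=1.0000, bond B=-122.7625.
  t=2,j=1: stock 125.9280 → up 133.4837 (V=9.4936), down 110.8166 (V=-13.1735). Price 3.1655; hedge Δ=1.0000, bond B=-122.7625.
  t=2,j=2: stock 151.6860 → up 160.7872 (V=36.7971), down 133.4837 (V=9.4936). Price 28.9235; hedge Δ=1.0000, bond B=-122.7625.
  t=1,j=0: stock 118.8000 → up 125.9280 (V=3.1655), down 104.5440 (V=-18.2185). Price -2.7470; hedge Δ=1.0000, bond B=-121.5470.
  t=1,j=1: stock 143.1000 → up 151.6860 (V=28.9235), down 125.9280 (V=3.1655). Price 21.5530; hedge Δ=1.0000, bond B=-121.5470.
  t=0,j=0: stock 135.0000 → up 143.1000 (V=21.5530), down 118.8000 (V=-2.7470). Price 14.6564; hedge Δ=1.0000, bond B=-120.3436.
Each (Δ,B) replicates both successor values, so the strategy is self-financing and V0 is arbitrage-free.

(0,0): Delta=1.0000 Bond=-120.3436
(1,0): Delta=1.0000 Bond=-121.5470
(1,1): Delta=1.0000 Bond=-121.5470
(2,0): Delta=1.0000 Bond=-122.7625
(2,1): Delta=1.0000 Bond=-122.7625
(2,2): Delta=1.0000 Bond=-122.7625
(3,0): Delta=1.0000 Bond=-123.9901
(3,1): Delta=1.0000 Bond=-123.9901
(3,2): Delta=1.0000 Bond=-123.9901
(3,3): Delta=1.0000 Bond=-123.9901
V0=14.6564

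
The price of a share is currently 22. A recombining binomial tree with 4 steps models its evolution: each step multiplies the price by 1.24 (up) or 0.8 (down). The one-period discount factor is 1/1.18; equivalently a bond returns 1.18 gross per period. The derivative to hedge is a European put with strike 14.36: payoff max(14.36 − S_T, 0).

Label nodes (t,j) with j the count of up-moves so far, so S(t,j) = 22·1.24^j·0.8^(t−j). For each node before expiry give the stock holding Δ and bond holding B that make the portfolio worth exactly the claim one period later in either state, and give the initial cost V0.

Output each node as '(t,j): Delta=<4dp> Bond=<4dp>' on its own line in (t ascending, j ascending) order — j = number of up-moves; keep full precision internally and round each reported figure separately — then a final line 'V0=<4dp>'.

No-arbitrage ⇒ martingale measure with p* = (R−d)/(u−d) = 0.8636.
Payoff layer (t=4): V(4,0)=5.3488, V(4,1)=0.3926, V(4,2)=0.0000, V(4,3)=0.0000, V(4,4)=0.0000
Node (3,0) S=11.2640: V=(p*·0.3926+(1−p*)·5.3488)/1.18=0.9055; Δ=(0.3926−5.3488)/(13.9674−9.0112)=-1.0000; B=V−Δ·S=12.1695
Node (3,1) S=17.4592: V=(p*·0.0000+(1−p*)·0.3926)/1.18=0.0454; Δ=(0.0000−0.3926)/(21.6494−13.9674)=-0.0511; B=V−Δ·S=0.9377
Node (3,2) S=27.0618: V=(p*·0.0000+(1−p*)·0.0000)/1.18=0.0000; Δ=(0.0000−0.0000)/(33.5566−21.6494)=0.0000; B=V−Δ·S=0.0000
Node (3,3) S=41.9457: V=(p*·0.0000+(1−p*)·0.0000)/1.18=0.0000; Δ=(0.0000−0.0000)/(52.0127−33.5566)=0.0000; B=V−Δ·S=0.0000
Node (2,0) S=14.0800: V=(p*·0.0454+(1−p*)·0.9055)/1.18=0.1379; Δ=(0.0454−0.9055)/(17.4592−11.2640)=-0.1388; B=V−Δ·S=2.0927
Node (2,1) S=21.8240: V=(p*·0.0000+(1−p*)·0.0454)/1.18=0.0052; Δ=(0.0000−0.0454)/(27.0618−17.4592)=-0.0047; B=V−Δ·S=0.1084
Node (2,2) S=33.8272: V=(p*·0.0000+(1−p*)·0.0000)/1.18=0.0000; Δ=(0.0000−0.0000)/(41.9457−27.0618)=0.0000; B=V−Δ·S=0.0000
Node (1,0) S=17.6000: V=(p*·0.0052+(1−p*)·0.1379)/1.18=0.0198; Δ=(0.0052−0.1379)/(21.8240−14.0800)=-0.0171; B=V−Δ·S=0.3211
Node (1,1) S=27.2800: V=(p*·0.0000+(1−p*)·0.0052)/1.18=0.0006; Δ=(0.0000−0.0052)/(33.8272−21.8240)=-0.0004; B=V−Δ·S=0.0125
Node (0,0) S=22.0000: V=(p*·0.0006+(1−p*)·0.0198)/1.18=0.0027; Δ=(0.0006−0.0198)/(27.2800−17.6000)=-0.0020; B=V−Δ·S=0.0463
Root portfolio cost Δ·22+B reproduces V0=0.0027.

(0,0): Delta=-0.0020 Bond=0.0463
(1,0): Delta=-0.0171 Bond=0.3211
(1,1): Delta=-0.0004 Bond=0.0125
(2,0): Delta=-0.1388 Bond=2.0927
(2,1): Delta=-0.0047 Bond=0.1084
(2,2): Delta=0.0000 Bond=0.0000
(3,0): Delta=-1.0000 Bond=12.1695
(3,1): Delta=-0.0511 Bond=0.9377
(3,2): Delta=0.0000 Bond=0.0000
(3,3): Delta=0.0000 Bond=0.0000
V0=0.0027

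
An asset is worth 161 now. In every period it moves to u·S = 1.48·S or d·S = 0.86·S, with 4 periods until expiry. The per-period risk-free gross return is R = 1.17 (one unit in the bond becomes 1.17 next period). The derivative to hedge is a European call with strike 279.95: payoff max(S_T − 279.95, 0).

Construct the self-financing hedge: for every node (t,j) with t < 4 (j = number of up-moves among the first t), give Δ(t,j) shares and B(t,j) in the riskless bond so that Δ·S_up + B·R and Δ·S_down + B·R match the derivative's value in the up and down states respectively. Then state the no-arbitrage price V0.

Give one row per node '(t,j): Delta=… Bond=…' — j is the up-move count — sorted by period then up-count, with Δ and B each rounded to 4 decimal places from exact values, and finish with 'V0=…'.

Under the risk-neutral measure, an up-move has probability p* = (R−d)/(u−d) = 0.5000 and values discount at R = 1.17.
At expiry t=4: V(4,0)=0.0000, V(4,1)=0.0000, V(4,2)=0.0000, V(4,3)=168.9085, V(4,4)=492.5042
Node (3,0) S=102.4050: V=(p*·0.0000+(1−p*)·0.0000)/1.17=0.0000; Δ=(0.0000−0.0000)/(151.5594−88.0683)=0.0000; B=V−Δ·S=0.0000
Node (3,1) S=176.2319: V=(p*·0.0000+(1−p*)·0.0000)/1.17=0.0000; Δ=(0.0000−0.0000)/(260.8232−151.5594)=0.0000; B=V−Δ·S=0.0000
Node (3,2) S=303.2828: V=(p*·168.9085+(1−p*)·0.0000)/1.17=72.1831; Δ=(168.9085−0.0000)/(448.8585−260.8232)=0.8983; B=V−Δ·S=-200.2500
Node (3,3) S=521.9285: V=(p*·492.5042+(1−p*)·168.9085)/1.17=282.6550; Δ=(492.5042−168.9085)/(772.4542−448.8585)=1.0000; B=V−Δ·S=-239.2735
Node (2,0) S=119.0756: V=(p*·0.0000+(1−p*)·0.0000)/1.17=0.0000; Δ=(0.0000−0.0000)/(176.2319−102.4050)=0.0000; B=V−Δ·S=0.0000
Node (2,1) S=204.9208: V=(p*·72.1831+(1−p*)·0.0000)/1.17=30.8475; Δ=(72.1831−0.0000)/(303.2828−176.2319)=0.5681; B=V−Δ·S=-85.5769
Node (2,2) S=352.6544: V=(p*·282.6550+(1−p*)·72.1831)/1.17=151.6402; Δ=(282.6550−72.1831)/(521.9285−303.2828)=0.9626; B=V−Δ·S=-187.8305
Node (1,0) S=138.4600: V=(p*·30.8475+(1−p*)·0.0000)/1.17=13.1827; Δ=(30.8475−0.0000)/(204.9208−119.0756)=0.3593; B=V−Δ·S=-36.5713
Node (1,1) S=238.2800: V=(p*·151.6402+(1−p*)·30.8475)/1.17=77.9862; Δ=(151.6402−30.8475)/(352.6544−204.9208)=0.8176; B=V−Δ·S=-116.8408
Node (0,0) S=161.0000: V=(p*·77.9862+(1−p*)·13.1827)/1.17=38.9611; Δ=(77.9862−13.1827)/(238.2800−138.4600)=0.6492; B=V−Δ·S=-65.5607
Check: Δ(0,0)·S0 + B(0,0) = 38.9611 = V0.

(0,0): Delta=0.6492 Bond=-65.5607
(1,0): Delta=0.3593 Bond=-36.5713
(1,1): Delta=0.8176 Bond=-116.8408
(2,0): Delta=0.0000 Bond=0.0000
(2,1): Delta=0.5681 Bond=-85.5769
(2,2): Delta=0.9626 Bond=-187.8305
(3,0): Delta=0.0000 Bond=0.0000
(3,1): Delta=0.0000 Bond=0.0000
(3,2): Delta=0.8983 Bond=-200.2500
(3,3): Delta=1.0000 Bond=-239.2735
V0=38.9611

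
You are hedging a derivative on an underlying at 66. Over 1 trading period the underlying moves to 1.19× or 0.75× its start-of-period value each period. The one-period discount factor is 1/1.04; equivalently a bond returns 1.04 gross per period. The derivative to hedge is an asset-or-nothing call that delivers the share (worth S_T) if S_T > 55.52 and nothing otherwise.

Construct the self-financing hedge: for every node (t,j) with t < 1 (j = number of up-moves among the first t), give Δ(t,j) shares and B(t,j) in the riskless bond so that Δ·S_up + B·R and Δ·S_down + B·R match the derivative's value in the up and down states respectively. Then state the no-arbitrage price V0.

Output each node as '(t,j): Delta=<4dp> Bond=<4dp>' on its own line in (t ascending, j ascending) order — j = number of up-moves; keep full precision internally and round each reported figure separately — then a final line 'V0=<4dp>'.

(0,0): Delta=2.7045 Bond=-128.7260
V0=49.7740

Risk-neutral probability p* = (R−d)/(u−d) = (1.04−0.75)/(1.19−0.75) = 0.6591.
Terminal values V(1,·): V(1,0)=0.0000, V(1,1)=78.5400
(0,0): S=66.0000. Δ = (V_up−V_dn)/(S_up−S_dn) = (78.5400−0.0000)/(78.5400−49.5000) = 2.7045. V = [p*·78.5400 + (1−p*)·0.0000]/1.04 = 49.7740. B = V − Δ·S = -128.7260.
Check: Δ(0,0)·S0 + B(0,0) = 49.7740 = V0.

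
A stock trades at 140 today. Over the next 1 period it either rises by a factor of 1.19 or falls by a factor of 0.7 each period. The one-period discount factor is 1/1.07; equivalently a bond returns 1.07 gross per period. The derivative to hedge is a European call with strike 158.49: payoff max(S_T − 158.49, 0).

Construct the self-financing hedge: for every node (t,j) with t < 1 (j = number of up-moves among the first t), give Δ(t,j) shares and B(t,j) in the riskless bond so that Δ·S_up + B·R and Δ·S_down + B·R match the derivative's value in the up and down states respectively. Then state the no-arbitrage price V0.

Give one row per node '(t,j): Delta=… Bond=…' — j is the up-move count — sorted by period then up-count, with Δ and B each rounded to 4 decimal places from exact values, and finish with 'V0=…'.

(0,0): Delta=0.1182 Bond=-10.8278
V0=5.7233

Since d<R<u, set p* = (R−d)/(u−d) = 0.7551; price each node as the discounted p*-expectation of its children.
Terminal values V(1,·): V(1,0)=0.0000, V(1,1)=8.1100
  t=0,j=0: stock 140.0000 → up 166.6000 (V=8.1100), down 98.0000 (V=0.0000). Price 5.7233; hedge Δ=0.1182, bond B=-10.8278.
Check: Δ(0,0)·S0 + B(0,0) = 5.7233 = V0.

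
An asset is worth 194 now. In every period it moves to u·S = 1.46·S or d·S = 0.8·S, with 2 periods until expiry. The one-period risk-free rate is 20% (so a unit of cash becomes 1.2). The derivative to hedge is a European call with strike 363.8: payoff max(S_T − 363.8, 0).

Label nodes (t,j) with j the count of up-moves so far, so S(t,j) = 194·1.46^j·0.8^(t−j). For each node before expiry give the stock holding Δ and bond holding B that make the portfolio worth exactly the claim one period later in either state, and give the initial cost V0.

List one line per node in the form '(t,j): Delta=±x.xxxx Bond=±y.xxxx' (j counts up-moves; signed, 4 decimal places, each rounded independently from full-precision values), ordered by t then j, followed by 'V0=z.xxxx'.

(0,0): Delta=0.1962 Bond=-25.3701
(1,0): Delta=0.0000 Bond=0.0000
(1,1): Delta=0.2660 Bond=-50.2327
V0=12.6850

No-arbitrage ⇒ martingale measure with p* = (R−d)/(u−d) = 0.6061.
Terminal payoffs: V(2,0)=0.0000, V(2,1)=0.0000, V(2,2)=49.7304
  t=1,j=0: stock 155.2000 → up 226.5920 (V=0.0000), down 124.1600 (V=0.0000). Price 0.0000; hedge Δ=0.0000, bond B=0.0000.
  t=1,j=1: stock 283.2400 → up 413.5304 (V=49.7304), down 226.5920 (V=0.0000). Price 25.1164; hedge Δ=0.2660, bond B=-50.2327.
  t=0,j=0: stock 194.0000 → up 283.2400 (V=25.1164), down 155.2000 (V=0.0000). Price 12.6850; hedge Δ=0.1962, bond B=-25.3701.
Self-financing check: at every node Δ·S+B equals the discounted successor values.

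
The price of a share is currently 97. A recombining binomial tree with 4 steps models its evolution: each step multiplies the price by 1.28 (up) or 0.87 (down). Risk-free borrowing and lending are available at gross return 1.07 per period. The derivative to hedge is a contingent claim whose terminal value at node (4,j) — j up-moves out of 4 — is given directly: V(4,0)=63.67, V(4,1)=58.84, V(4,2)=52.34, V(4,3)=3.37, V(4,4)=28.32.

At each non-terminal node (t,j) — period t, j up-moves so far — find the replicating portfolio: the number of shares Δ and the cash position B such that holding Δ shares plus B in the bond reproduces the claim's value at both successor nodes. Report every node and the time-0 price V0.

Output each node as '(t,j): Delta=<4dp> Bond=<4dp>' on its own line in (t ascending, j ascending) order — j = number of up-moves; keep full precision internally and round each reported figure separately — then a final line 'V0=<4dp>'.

Since d<R<u, set p* = (R−d)/(u−d) = 0.4878; price each node as the discounted p*-expectation of its children.
At expiry t=4: V(4,0)=63.6700, V(4,1)=58.8400, V(4,2)=52.3400, V(4,3)=3.3700, V(4,4)=28.3200
(3,0): S=63.8748. Δ = (V_up−V_dn)/(S_up−S_dn) = (58.8400−63.6700)/(81.7597−55.5711) = -0.1844. V = [p*·58.8400 + (1−p*)·63.6700]/1.07 = 57.3027. B = V − Δ·S = 69.0832.
(3,1): S=93.9767. Δ = (V_up−V_dn)/(S_up−S_dn) = (52.3400−58.8400)/(120.2902−81.7597) = -0.1687. V = [p*·52.3400 + (1−p*)·58.8400]/1.07 = 52.0274. B = V − Δ·S = 67.8810.
(3,2): S=138.2646. Δ = (V_up−V_dn)/(S_up−S_dn) = (3.3700−52.3400)/(176.9787−120.2902) = -0.8638. V = [p*·3.3700 + (1−p*)·52.3400]/1.07 = 26.5908. B = V − Δ·S = 146.0299.
(3,3): S=203.4237. Δ = (V_up−V_dn)/(S_up−S_dn) = (28.3200−3.3700)/(260.3824−176.9787) = 0.2991. V = [p*·28.3200 + (1−p*)·3.3700]/1.07 = 14.5240. B = V − Δ·S = -46.3296.
(2,0): S=73.4193. Δ = (V_up−V_dn)/(S_up−S_dn) = (52.0274−57.3027)/(93.9767−63.8748) = -0.1752. V = [p*·52.0274 + (1−p*)·57.3027]/1.07 = 51.1489. B = V − Δ·S = 64.0157.
(2,1): S=108.0192. Δ = (V_up−V_dn)/(S_up−S_dn) = (26.5908−52.0274)/(138.2646−93.9767) = -0.5743. V = [p*·26.5908 + (1−p*)·52.0274]/1.07 = 37.0274. B = V − Δ·S = 99.0677.
(2,2): S=158.9248. Δ = (V_up−V_dn)/(S_up−S_dn) = (14.5240−26.5908)/(203.4237−138.2646) = -0.1852. V = [p*·14.5240 + (1−p*)·26.5908]/1.07 = 19.3501. B = V − Δ·S = 48.7813.
(1,0): S=84.3900. Δ = (V_up−V_dn)/(S_up−S_dn) = (37.0274−51.1489)/(108.0192−73.4193) = -0.4081. V = [p*·37.0274 + (1−p*)·51.1489]/1.07 = 41.3648. B = V − Δ·S = 75.8077.
(1,1): S=124.1600. Δ = (V_up−V_dn)/(S_up−S_dn) = (19.3501−37.0274)/(158.9248−108.0192) = -0.3473. V = [p*·19.3501 + (1−p*)·37.0274]/1.07 = 26.5461. B = V − Δ·S = 69.6614.
(0,0): S=97.0000. Δ = (V_up−V_dn)/(S_up−S_dn) = (26.5461−41.3648)/(124.1600−84.3900) = -0.3726. V = [p*·26.5461 + (1−p*)·41.3648]/1.07 = 31.9030. B = V − Δ·S = 68.0463.
The time-0 hedge costs 31.9030, which is the no-arbitrage price.

(0,0): Delta=-0.3726 Bond=68.0463
(1,0): Delta=-0.4081 Bond=75.8077
(1,1): Delta=-0.3473 Bond=69.6614
(2,0): Delta=-0.1752 Bond=64.0157
(2,1): Delta=-0.5743 Bond=99.0677
(2,2): Delta=-0.1852 Bond=48.7813
(3,0): Delta=-0.1844 Bond=69.0832
(3,1): Delta=-0.1687 Bond=67.8810
(3,2): Delta=-0.8638 Bond=146.0299
(3,3): Delta=0.2991 Bond=-46.3296
V0=31.9030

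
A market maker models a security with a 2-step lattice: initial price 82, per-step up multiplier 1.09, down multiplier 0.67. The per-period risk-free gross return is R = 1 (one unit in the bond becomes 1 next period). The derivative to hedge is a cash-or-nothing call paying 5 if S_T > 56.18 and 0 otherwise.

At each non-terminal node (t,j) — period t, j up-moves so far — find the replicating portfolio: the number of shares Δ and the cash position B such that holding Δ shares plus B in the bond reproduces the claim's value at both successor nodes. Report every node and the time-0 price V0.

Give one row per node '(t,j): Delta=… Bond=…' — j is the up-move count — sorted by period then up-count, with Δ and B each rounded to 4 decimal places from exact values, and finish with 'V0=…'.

(0,0): Delta=0.0311 Bond=2.2194
(1,0): Delta=0.2167 Bond=-7.9762
(1,1): Delta=0.0000 Bond=5.0000
V0=4.7704

The replicating-portfolio and risk-neutral prices coincide; use p* = (1−0.67)/(1.09−0.67) = 0.7857 for the latter.
At expiry t=2: V(2,0)=0.0000, V(2,1)=5.0000, V(2,2)=5.0000
(1,0): S=54.9400. Δ = (V_up−V_dn)/(S_up−S_dn) = (5.0000−0.0000)/(59.8846−36.8098) = 0.2167. V = [p*·5.0000 + (1−p*)·0.0000]/1 = 3.9286. B = V − Δ·S = -7.9762.
(1,1): S=89.3800. Δ = (V_up−V_dn)/(S_up−S_dn) = (5.0000−5.0000)/(97.4242−59.8846) = 0.0000. V = [p*·5.0000 + (1−p*)·5.0000]/1 = 5.0000. B = V − Δ·S = 5.0000.
(0,0): S=82.0000. Δ = (V_up−V_dn)/(S_up−S_dn) = (5.0000−3.9286)/(89.3800−54.9400) = 0.0311. V = [p*·5.0000 + (1−p*)·3.9286]/1 = 4.7704. B = V − Δ·S = 2.2194.
Self-financing check: at every node Δ·S+B equals the discounted successor values.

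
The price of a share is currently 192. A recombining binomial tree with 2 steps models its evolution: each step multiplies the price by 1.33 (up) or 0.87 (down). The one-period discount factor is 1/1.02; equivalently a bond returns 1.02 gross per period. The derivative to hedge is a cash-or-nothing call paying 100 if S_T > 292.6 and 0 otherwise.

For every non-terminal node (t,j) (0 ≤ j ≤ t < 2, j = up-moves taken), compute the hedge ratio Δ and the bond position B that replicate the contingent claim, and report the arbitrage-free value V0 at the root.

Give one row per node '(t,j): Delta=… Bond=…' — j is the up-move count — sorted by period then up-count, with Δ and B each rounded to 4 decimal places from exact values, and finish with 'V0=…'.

Under the risk-neutral measure, an up-move has probability p* = (R−d)/(u−d) = 0.3261 and values discount at R = 1.02.
Terminal values V(2,·): V(2,0)=0.0000, V(2,1)=0.0000, V(2,2)=100.0000
Node (1,0) S=167.0400: V=(p*·0.0000+(1−p*)·0.0000)/1.02=0.0000; Δ=(0.0000−0.0000)/(222.1632−145.3248)=0.0000; B=V−Δ·S=0.0000
Node (1,1) S=255.3600: V=(p*·100.0000+(1−p*)·0.0000)/1.02=31.9693; Δ=(100.0000−0.0000)/(339.6288−222.1632)=0.8513; B=V−Δ·S=-185.4220
Node (0,0) S=192.0000: V=(p*·31.9693+(1−p*)·0.0000)/1.02=10.2204; Δ=(31.9693−0.0000)/(255.3600−167.0400)=0.3620; B=V−Δ·S=-59.2781
The time-0 hedge costs 10.2204, which is the no-arbitrage price.

(0,0): Delta=0.3620 Bond=-59.2781
(1,0): Delta=0.0000 Bond=0.0000
(1,1): Delta=0.8513 Bond=-185.4220
V0=10.2204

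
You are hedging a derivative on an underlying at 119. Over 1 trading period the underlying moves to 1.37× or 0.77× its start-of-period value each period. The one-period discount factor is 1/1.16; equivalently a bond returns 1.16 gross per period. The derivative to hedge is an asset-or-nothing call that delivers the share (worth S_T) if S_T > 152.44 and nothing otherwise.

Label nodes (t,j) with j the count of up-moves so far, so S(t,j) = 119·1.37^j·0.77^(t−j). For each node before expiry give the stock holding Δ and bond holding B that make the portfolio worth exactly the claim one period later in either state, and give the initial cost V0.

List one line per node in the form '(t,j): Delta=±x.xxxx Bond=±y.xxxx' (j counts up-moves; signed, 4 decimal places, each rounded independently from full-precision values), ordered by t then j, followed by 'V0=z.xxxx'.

(0,0): Delta=2.2833 Bond=-180.3636
V0=91.3530

No-arbitrage ⇒ martingale measure with p* = (R−d)/(u−d) = 0.6500.
Terminal values V(1,·): V(1,0)=0.0000, V(1,1)=163.0300
Node (0,0) S=119.0000: V=(p*·163.0300+(1−p*)·0.0000)/1.16=91.3530; Δ=(163.0300−0.0000)/(163.0300−91.6300)=2.2833; B=V−Δ·S=-180.3636
Self-financing check: at every node Δ·S+B equals the discounted successor values.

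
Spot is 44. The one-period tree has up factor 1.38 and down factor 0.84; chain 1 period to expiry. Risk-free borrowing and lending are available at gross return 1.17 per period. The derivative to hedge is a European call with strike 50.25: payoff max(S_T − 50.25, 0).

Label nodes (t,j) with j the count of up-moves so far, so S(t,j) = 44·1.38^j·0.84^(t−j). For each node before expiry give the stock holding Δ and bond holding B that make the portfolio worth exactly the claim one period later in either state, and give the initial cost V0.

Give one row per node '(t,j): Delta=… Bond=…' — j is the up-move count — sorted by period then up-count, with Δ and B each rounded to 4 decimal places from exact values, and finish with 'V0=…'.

Risk-neutral probability p* = (R−d)/(u−d) = (1.17−0.84)/(1.38−0.84) = 0.6111.
At expiry t=1: V(1,0)=0.0000, V(1,1)=10.4700
  t=0,j=0: stock 44.0000 → up 60.7200 (V=10.4700), down 36.9600 (V=0.0000). Price 5.4687; hedge Δ=0.4407, bond B=-13.9202.
The time-0 hedge costs 5.4687, which is the no-arbitrage price.

(0,0): Delta=0.4407 Bond=-13.9202
V0=5.4687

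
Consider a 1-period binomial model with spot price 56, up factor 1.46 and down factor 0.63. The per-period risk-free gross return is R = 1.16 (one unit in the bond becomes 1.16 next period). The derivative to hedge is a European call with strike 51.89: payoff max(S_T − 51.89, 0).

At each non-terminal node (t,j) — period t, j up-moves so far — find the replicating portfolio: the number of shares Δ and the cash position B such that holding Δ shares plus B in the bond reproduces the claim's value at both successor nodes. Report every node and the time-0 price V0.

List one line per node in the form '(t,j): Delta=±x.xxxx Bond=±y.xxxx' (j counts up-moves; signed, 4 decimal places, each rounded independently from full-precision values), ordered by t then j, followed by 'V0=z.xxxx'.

(0,0): Delta=0.6426 Bond=-19.5452
V0=16.4428

The replicating-portfolio and risk-neutral prices coincide; use p* = (1.16−0.63)/(1.46−0.63) = 0.6386 for the latter.
Payoff layer (t=1): V(1,0)=0.0000, V(1,1)=29.8700
Node (0,0) S=56.0000: V=(p*·29.8700+(1−p*)·0.0000)/1.16=16.4428; Δ=(29.8700−0.0000)/(81.7600−35.2800)=0.6426; B=V−Δ·S=-19.5452
Each (Δ,B) replicates both successor values, so the strategy is self-financing and V0 is arbitrage-free.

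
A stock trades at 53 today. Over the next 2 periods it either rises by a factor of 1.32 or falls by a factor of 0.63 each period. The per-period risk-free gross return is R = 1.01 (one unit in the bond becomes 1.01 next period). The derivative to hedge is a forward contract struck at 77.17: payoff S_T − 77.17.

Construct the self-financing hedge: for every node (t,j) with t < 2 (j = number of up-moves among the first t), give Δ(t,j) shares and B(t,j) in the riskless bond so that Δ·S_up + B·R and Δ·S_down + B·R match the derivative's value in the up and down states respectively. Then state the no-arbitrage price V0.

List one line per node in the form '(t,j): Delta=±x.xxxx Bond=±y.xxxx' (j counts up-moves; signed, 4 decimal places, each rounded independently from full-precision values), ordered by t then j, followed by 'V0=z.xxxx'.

Since d<R<u, set p* = (R−d)/(u−d) = 0.5507; price each node as the discounted p*-expectation of its children.
Terminal payoffs: V(2,0)=-56.1343, V(2,1)=-33.0952, V(2,2)=15.1772
Node (1,0) S=33.3900: V=(p*·-33.0952+(1−p*)·-56.1343)/1.01=-43.0159; Δ=(-33.0952−-56.1343)/(44.0748−21.0357)=1.0000; B=V−Δ·S=-76.4059
Node (1,1) S=69.9600: V=(p*·15.1772+(1−p*)·-33.0952)/1.01=-6.4459; Δ=(15.1772−-33.0952)/(92.3472−44.0748)=1.0000; B=V−Δ·S=-76.4059
Node (0,0) S=53.0000: V=(p*·-6.4459+(1−p*)·-43.0159)/1.01=-22.6494; Δ=(-6.4459−-43.0159)/(69.9600−33.3900)=1.0000; B=V−Δ·S=-75.6494
The time-0 hedge costs -22.6494, which is the no-arbitrage price.

(0,0): Delta=1.0000 Bond=-75.6494
(1,0): Delta=1.0000 Bond=-76.4059
(1,1): Delta=1.0000 Bond=-76.4059
V0=-22.6494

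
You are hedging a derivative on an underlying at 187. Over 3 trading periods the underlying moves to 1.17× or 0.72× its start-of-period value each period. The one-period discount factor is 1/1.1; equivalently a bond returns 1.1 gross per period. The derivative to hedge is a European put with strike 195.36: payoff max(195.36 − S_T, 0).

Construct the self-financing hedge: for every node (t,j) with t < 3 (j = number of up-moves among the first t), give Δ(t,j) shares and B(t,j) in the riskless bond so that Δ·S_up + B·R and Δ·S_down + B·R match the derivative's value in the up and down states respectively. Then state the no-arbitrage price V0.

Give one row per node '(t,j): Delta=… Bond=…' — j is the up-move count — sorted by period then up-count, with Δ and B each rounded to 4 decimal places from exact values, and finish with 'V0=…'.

(0,0): Delta=-0.2707 Bond=57.5063
(1,0): Delta=-1.0000 Bond=161.4545
(1,1): Delta=-0.1880 Bond=45.1678
(2,0): Delta=-1.0000 Bond=177.6000
(2,1): Delta=-1.0000 Bond=177.6000
(2,2): Delta=-0.0959 Bond=26.1213
V0=6.8919

Under the risk-neutral measure, an up-move has probability p* = (R−d)/(u−d) = 0.8444 and values discount at R = 1.1.
At expiry t=3: V(3,0)=125.5626, V(3,1)=81.9393, V(3,2)=11.0513, V(3,3)=0.0000
Node (2,0) S=96.9408: V=(p*·81.9393+(1−p*)·125.5626)/1.1=80.6592; Δ=(81.9393−125.5626)/(113.4207−69.7974)=-1.0000; B=V−Δ·S=177.6000
Node (2,1) S=157.5288: V=(p*·11.0513+(1−p*)·81.9393)/1.1=20.0712; Δ=(11.0513−81.9393)/(184.3087−113.4207)=-1.0000; B=V−Δ·S=177.6000
Node (2,2) S=255.9843: V=(p*·0.0000+(1−p*)·11.0513)/1.1=1.5628; Δ=(0.0000−11.0513)/(299.5016−184.3087)=-0.0959; B=V−Δ·S=26.1213
Node (1,0) S=134.6400: V=(p*·20.0712+(1−p*)·80.6592)/1.1=26.8145; Δ=(20.0712−80.6592)/(157.5288−96.9408)=-1.0000; B=V−Δ·S=161.4545
Node (1,1) S=218.7900: V=(p*·1.5628+(1−p*)·20.0712)/1.1=4.0381; Δ=(1.5628−20.0712)/(255.9843−157.5288)=-0.1880; B=V−Δ·S=45.1678
Node (0,0) S=187.0000: V=(p*·4.0381+(1−p*)·26.8145)/1.1=6.8919; Δ=(4.0381−26.8145)/(218.7900−134.6400)=-0.2707; B=V−Δ·S=57.5063
Each (Δ,B) replicates both successor values, so the strategy is self-financing and V0 is arbitrage-free.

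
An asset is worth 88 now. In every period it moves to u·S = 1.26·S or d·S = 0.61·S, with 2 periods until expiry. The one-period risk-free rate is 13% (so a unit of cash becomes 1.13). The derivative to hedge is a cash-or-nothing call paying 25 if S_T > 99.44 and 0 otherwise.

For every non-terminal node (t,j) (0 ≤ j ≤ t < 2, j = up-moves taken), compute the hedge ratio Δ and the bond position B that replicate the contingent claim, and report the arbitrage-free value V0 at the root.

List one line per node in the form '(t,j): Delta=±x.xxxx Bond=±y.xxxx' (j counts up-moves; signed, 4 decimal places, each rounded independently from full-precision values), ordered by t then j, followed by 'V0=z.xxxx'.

Risk-neutral probability p* = (R−d)/(u−d) = (1.13−0.61)/(1.26−0.61) = 0.8000.
Payoff layer (t=2): V(2,0)=0.0000, V(2,1)=0.0000, V(2,2)=25.0000
(1,0): S=53.6800. Δ = (V_up−V_dn)/(S_up−S_dn) = (0.0000−0.0000)/(67.6368−32.7448) = 0.0000. V = [p*·0.0000 + (1−p*)·0.0000]/1.13 = 0.0000. B = V − Δ·S = 0.0000.
(1,1): S=110.8800. Δ = (V_up−V_dn)/(S_up−S_dn) = (25.0000−0.0000)/(139.7088−67.6368) = 0.3469. V = [p*·25.0000 + (1−p*)·0.0000]/1.13 = 17.6991. B = V − Δ·S = -20.7624.
(0,0): S=88.0000. Δ = (V_up−V_dn)/(S_up−S_dn) = (17.6991−0.0000)/(110.8800−53.6800) = 0.3094. V = [p*·17.6991 + (1−p*)·0.0000]/1.13 = 12.5303. B = V − Δ·S = -14.6991.
Root portfolio cost Δ·88+B reproduces V0=12.5303.

(0,0): Delta=0.3094 Bond=-14.6991
(1,0): Delta=0.0000 Bond=0.0000
(1,1): Delta=0.3469 Bond=-20.7624
V0=12.5303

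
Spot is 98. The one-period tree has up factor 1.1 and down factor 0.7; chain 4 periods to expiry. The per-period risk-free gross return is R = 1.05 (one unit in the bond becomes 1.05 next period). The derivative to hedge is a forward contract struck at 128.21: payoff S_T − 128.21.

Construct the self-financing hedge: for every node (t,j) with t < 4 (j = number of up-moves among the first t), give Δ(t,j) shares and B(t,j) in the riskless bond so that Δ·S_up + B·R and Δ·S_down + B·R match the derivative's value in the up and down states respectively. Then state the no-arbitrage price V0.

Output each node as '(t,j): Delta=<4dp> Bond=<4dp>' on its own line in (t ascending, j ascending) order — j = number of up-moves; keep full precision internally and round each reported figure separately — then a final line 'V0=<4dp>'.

No-arbitrage ⇒ martingale measure with p* = (R−d)/(u−d) = 0.8750.
Terminal values V(4,·): V(4,0)=-104.6802, V(4,1)=-91.2346, V(4,2)=-70.1058, V(4,3)=-36.9034, V(4,4)=15.2718
Node (3,0) S=33.6140: V=(p*·-91.2346+(1−p*)·-104.6802)/1.05=-88.4908; Δ=(-91.2346−-104.6802)/(36.9754−23.5298)=1.0000; B=V−Δ·S=-122.1048
Node (3,1) S=52.8220: V=(p*·-70.1058+(1−p*)·-91.2346)/1.05=-69.2828; Δ=(-70.1058−-91.2346)/(58.1042−36.9754)=1.0000; B=V−Δ·S=-122.1048
Node (3,2) S=83.0060: V=(p*·-36.9034+(1−p*)·-70.1058)/1.05=-39.0988; Δ=(-36.9034−-70.1058)/(91.3066−58.1042)=1.0000; B=V−Δ·S=-122.1048
Node (3,3) S=130.4380: V=(p*·15.2718+(1−p*)·-36.9034)/1.05=8.3332; Δ=(15.2718−-36.9034)/(143.4818−91.3066)=1.0000; B=V−Δ·S=-122.1048
Node (2,0) S=48.0200: V=(p*·-69.2828+(1−p*)·-88.4908)/1.05=-68.2702; Δ=(-69.2828−-88.4908)/(52.8220−33.6140)=1.0000; B=V−Δ·S=-116.2902
Node (2,1) S=75.4600: V=(p*·-39.0988+(1−p*)·-69.2828)/1.05=-40.8302; Δ=(-39.0988−-69.2828)/(83.0060−52.8220)=1.0000; B=V−Δ·S=-116.2902
Node (2,2) S=118.5800: V=(p*·8.3332+(1−p*)·-39.0988)/1.05=2.2898; Δ=(8.3332−-39.0988)/(130.4380−83.0060)=1.0000; B=V−Δ·S=-116.2902
Node (1,0) S=68.6000: V=(p*·-40.8302+(1−p*)·-68.2702)/1.05=-42.1526; Δ=(-40.8302−-68.2702)/(75.4600−48.0200)=1.0000; B=V−Δ·S=-110.7526
Node (1,1) S=107.8000: V=(p*·2.2898+(1−p*)·-40.8302)/1.05=-2.9526; Δ=(2.2898−-40.8302)/(118.5800−75.4600)=1.0000; B=V−Δ·S=-110.7526
Node (0,0) S=98.0000: V=(p*·-2.9526+(1−p*)·-42.1526)/1.05=-7.4787; Δ=(-2.9526−-42.1526)/(107.8000−68.6000)=1.0000; B=V−Δ·S=-105.4787
Each (Δ,B) replicates both successor values, so the strategy is self-financing and V0 is arbitrage-free.

(0,0): Delta=1.0000 Bond=-105.4787
(1,0): Delta=1.0000 Bond=-110.7526
(1,1): Delta=1.0000 Bond=-110.7526
(2,0): Delta=1.0000 Bond=-116.2902
(2,1): Delta=1.0000 Bond=-116.2902
(2,2): Delta=1.0000 Bond=-116.2902
(3,0): Delta=1.0000 Bond=-122.1048
(3,1): Delta=1.0000 Bond=-122.1048
(3,2): Delta=1.0000 Bond=-122.1048
(3,3): Delta=1.0000 Bond=-122.1048
V0=-7.4787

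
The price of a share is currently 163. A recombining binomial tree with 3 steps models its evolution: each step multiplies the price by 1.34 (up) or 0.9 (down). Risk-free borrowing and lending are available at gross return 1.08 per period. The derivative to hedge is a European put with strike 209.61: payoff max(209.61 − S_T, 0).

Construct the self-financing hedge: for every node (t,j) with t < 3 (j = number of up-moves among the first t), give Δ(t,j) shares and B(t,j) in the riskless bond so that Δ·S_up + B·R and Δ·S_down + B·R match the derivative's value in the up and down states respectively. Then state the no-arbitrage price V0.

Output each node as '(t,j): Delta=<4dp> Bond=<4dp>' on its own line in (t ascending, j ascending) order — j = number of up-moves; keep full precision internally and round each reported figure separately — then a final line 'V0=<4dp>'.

Under the risk-neutral measure, an up-move has probability p* = (R−d)/(u−d) = 0.4091 and values discount at R = 1.08.
At expiry t=3: V(3,0)=90.7830, V(3,1)=32.6898, V(3,2)=0.0000, V(3,3)=0.0000
Node (2,0) S=132.0300: V=(p*·32.6898+(1−p*)·90.7830)/1.08=62.0533; Δ=(32.6898−90.7830)/(176.9202−118.8270)=-1.0000; B=V−Δ·S=194.0833
Node (2,1) S=196.5780: V=(p*·0.0000+(1−p*)·32.6898)/1.08=17.8858; Δ=(0.0000−32.6898)/(263.4145−176.9202)=-0.3779; B=V−Δ·S=92.1808
Node (2,2) S=292.6828: V=(p*·0.0000+(1−p*)·0.0000)/1.08=0.0000; Δ=(0.0000−0.0000)/(392.1950−263.4145)=0.0000; B=V−Δ·S=0.0000
Node (1,0) S=146.7000: V=(p*·17.8858+(1−p*)·62.0533)/1.08=40.7267; Δ=(17.8858−62.0533)/(196.5780−132.0300)=-0.6843; B=V−Δ·S=141.1074
Node (1,1) S=218.4200: V=(p*·0.0000+(1−p*)·17.8858)/1.08=9.7860; Δ=(0.0000−17.8858)/(292.6828−196.5780)=-0.1861; B=V−Δ·S=50.4356
Node (0,0) S=163.0000: V=(p*·9.7860+(1−p*)·40.7267)/1.08=25.9899; Δ=(9.7860−40.7267)/(218.4200−146.7000)=-0.4314; B=V−Δ·S=96.3096
Each (Δ,B) replicates both successor values, so the strategy is self-financing and V0 is arbitrage-free.

(0,0): Delta=-0.4314 Bond=96.3096
(1,0): Delta=-0.6843 Bond=141.1074
(1,1): Delta=-0.1861 Bond=50.4356
(2,0): Delta=-1.0000 Bond=194.0833
(2,1): Delta=-0.3779 Bond=92.1808
(2,2): Delta=0.0000 Bond=0.0000
V0=25.9899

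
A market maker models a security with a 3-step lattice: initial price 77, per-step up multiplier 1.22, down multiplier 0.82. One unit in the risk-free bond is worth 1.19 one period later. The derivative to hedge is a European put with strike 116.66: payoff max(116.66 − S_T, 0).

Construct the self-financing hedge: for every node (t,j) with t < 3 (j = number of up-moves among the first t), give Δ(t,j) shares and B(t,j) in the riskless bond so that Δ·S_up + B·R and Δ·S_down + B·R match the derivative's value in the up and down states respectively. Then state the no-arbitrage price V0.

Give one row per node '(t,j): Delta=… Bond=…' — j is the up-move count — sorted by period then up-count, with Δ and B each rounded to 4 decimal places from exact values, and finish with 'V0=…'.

Under the risk-neutral measure, an up-move has probability p* = (R−d)/(u−d) = 0.9250 and values discount at R = 1.19.
At expiry t=3: V(3,0)=74.2047, V(3,1)=53.4947, V(3,2)=22.6824, V(3,3)=0.0000
(2,0): S=51.7748. Δ = (V_up−V_dn)/(S_up−S_dn) = (53.4947−74.2047)/(63.1653−42.4553) = -1.0000. V = [p*·53.4947 + (1−p*)·74.2047]/1.19 = 46.2588. B = V − Δ·S = 98.0336.
(2,1): S=77.0308. Δ = (V_up−V_dn)/(S_up−S_dn) = (22.6824−53.4947)/(93.9776−63.1653) = -1.0000. V = [p*·22.6824 + (1−p*)·53.4947]/1.19 = 21.0028. B = V − Δ·S = 98.0336.
(2,2): S=114.6068. Δ = (V_up−V_dn)/(S_up−S_dn) = (0.0000−22.6824)/(139.8203−93.9776) = -0.4948. V = [p*·0.0000 + (1−p*)·22.6824]/1.19 = 1.4296. B = V − Δ·S = 58.1356.
(1,0): S=63.1400. Δ = (V_up−V_dn)/(S_up−S_dn) = (21.0028−46.2588)/(77.0308−51.7748) = -1.0000. V = [p*·21.0028 + (1−p*)·46.2588]/1.19 = 19.2412. B = V − Δ·S = 82.3812.
(1,1): S=93.9400. Δ = (V_up−V_dn)/(S_up−S_dn) = (1.4296−21.0028)/(114.6068−77.0308) = -0.5209. V = [p*·1.4296 + (1−p*)·21.0028]/1.19 = 2.4349. B = V − Δ·S = 51.3680.
(0,0): S=77.0000. Δ = (V_up−V_dn)/(S_up−S_dn) = (2.4349−19.2412)/(93.9400−63.1400) = -0.5457. V = [p*·2.4349 + (1−p*)·19.2412]/1.19 = 3.1054. B = V − Δ·S = 45.1210.
Check: Δ(0,0)·S0 + B(0,0) = 3.1054 = V0.

(0,0): Delta=-0.5457 Bond=45.1210
(1,0): Delta=-1.0000 Bond=82.3812
(1,1): Delta=-0.5209 Bond=51.3680
(2,0): Delta=-1.0000 Bond=98.0336
(2,1): Delta=-1.0000 Bond=98.0336
(2,2): Delta=-0.4948 Bond=58.1356
V0=3.1054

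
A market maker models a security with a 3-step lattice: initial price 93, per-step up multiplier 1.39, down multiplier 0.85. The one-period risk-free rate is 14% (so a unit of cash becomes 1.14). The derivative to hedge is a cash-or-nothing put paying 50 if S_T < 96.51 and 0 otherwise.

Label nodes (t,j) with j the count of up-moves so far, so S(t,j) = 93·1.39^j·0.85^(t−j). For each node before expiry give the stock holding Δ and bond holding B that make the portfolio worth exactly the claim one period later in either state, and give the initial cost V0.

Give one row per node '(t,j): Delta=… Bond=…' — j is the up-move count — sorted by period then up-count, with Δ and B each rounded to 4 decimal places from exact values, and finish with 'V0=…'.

Risk-neutral probability p* = (R−d)/(u−d) = (1.14−0.85)/(1.39−0.85) = 0.5370.
Terminal payoffs: V(3,0)=50.0000, V(3,1)=50.0000, V(3,2)=0.0000, V(3,3)=0.0000
(2,0): S=67.1925. Δ = (V_up−V_dn)/(S_up−S_dn) = (50.0000−50.0000)/(93.3976−57.1136) = 0.0000. V = [p*·50.0000 + (1−p*)·50.0000]/1.14 = 43.8596. B = V − Δ·S = 43.8596.
(2,1): S=109.8795. Δ = (V_up−V_dn)/(S_up−S_dn) = (0.0000−50.0000)/(152.7325−93.3976) = -0.8427. V = [p*·0.0000 + (1−p*)·50.0000]/1.14 = 20.3054. B = V − Δ·S = 112.8980.
(2,2): S=179.6853. Δ = (V_up−V_dn)/(S_up−S_dn) = (0.0000−0.0000)/(249.7626−152.7325) = 0.0000. V = [p*·0.0000 + (1−p*)·0.0000]/1.14 = 0.0000. B = V − Δ·S = 0.0000.
(1,0): S=79.0500. Δ = (V_up−V_dn)/(S_up−S_dn) = (20.3054−43.8596)/(109.8795−67.1925) = -0.5518. V = [p*·20.3054 + (1−p*)·43.8596]/1.14 = 27.3773. B = V − Δ·S = 70.9963.
(1,1): S=129.2700. Δ = (V_up−V_dn)/(S_up−S_dn) = (0.0000−20.3054)/(179.6853−109.8795) = -0.2909. V = [p*·0.0000 + (1−p*)·20.3054]/1.14 = 8.2462. B = V − Δ·S = 45.8488.
(0,0): S=93.0000. Δ = (V_up−V_dn)/(S_up−S_dn) = (8.2462−27.3773)/(129.2700−79.0500) = -0.3809. V = [p*·8.2462 + (1−p*)·27.3773]/1.14 = 15.0028. B = V − Δ·S = 50.4308.
Check: Δ(0,0)·S0 + B(0,0) = 15.0028 = V0.

(0,0): Delta=-0.3809 Bond=50.4308
(1,0): Delta=-0.5518 Bond=70.9963
(1,1): Delta=-0.2909 Bond=45.8488
(2,0): Delta=0.0000 Bond=43.8596
(2,1): Delta=-0.8427 Bond=112.8980
(2,2): Delta=0.0000 Bond=0.0000
V0=15.0028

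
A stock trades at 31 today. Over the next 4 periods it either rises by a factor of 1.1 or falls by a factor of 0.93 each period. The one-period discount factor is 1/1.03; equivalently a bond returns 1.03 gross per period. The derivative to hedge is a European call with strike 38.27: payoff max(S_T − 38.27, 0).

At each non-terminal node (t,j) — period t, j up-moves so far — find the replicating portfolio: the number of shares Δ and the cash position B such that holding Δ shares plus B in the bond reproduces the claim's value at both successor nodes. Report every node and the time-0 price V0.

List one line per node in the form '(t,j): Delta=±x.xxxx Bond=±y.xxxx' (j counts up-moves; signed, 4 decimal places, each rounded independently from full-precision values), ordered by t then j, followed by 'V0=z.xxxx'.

Since d<R<u, set p* = (R−d)/(u−d) = 0.5882; price each node as the discounted p*-expectation of its children.
Terminal values V(4,·): V(4,0)=0.0000, V(4,1)=0.0000, V(4,2)=0.0000, V(4,3)=0.1027, V(4,4)=7.1171
(3,0): S=24.9351. Δ = (V_up−V_dn)/(S_up−S_dn) = (0.0000−0.0000)/(27.4286−23.1896) = 0.0000. V = [p*·0.0000 + (1−p*)·0.0000]/1.03 = 0.0000. B = V − Δ·S = 0.0000.
(3,1): S=29.4931. Δ = (V_up−V_dn)/(S_up−S_dn) = (0.0000−0.0000)/(32.4424−27.4286) = 0.0000. V = [p*·0.0000 + (1−p*)·0.0000]/1.03 = 0.0000. B = V − Δ·S = 0.0000.
(3,2): S=34.8843. Δ = (V_up−V_dn)/(S_up−S_dn) = (0.1027−0.0000)/(38.3727−32.4424) = 0.0173. V = [p*·0.1027 + (1−p*)·0.0000]/1.03 = 0.0587. B = V − Δ·S = -0.5456.
(3,3): S=41.2610. Δ = (V_up−V_dn)/(S_up−S_dn) = (7.1171−0.1027)/(45.3871−38.3727) = 1.0000. V = [p*·7.1171 + (1−p*)·0.1027]/1.03 = 4.1057. B = V − Δ·S = -37.1553.
(2,0): S=26.8119. Δ = (V_up−V_dn)/(S_up−S_dn) = (0.0000−0.0000)/(29.4931−24.9351) = 0.0000. V = [p*·0.0000 + (1−p*)·0.0000]/1.03 = 0.0000. B = V − Δ·S = 0.0000.
(2,1): S=31.7130. Δ = (V_up−V_dn)/(S_up−S_dn) = (0.0587−0.0000)/(34.8843−29.4931) = 0.0109. V = [p*·0.0587 + (1−p*)·0.0000]/1.03 = 0.0335. B = V − Δ·S = -0.3116.
(2,2): S=37.5100. Δ = (V_up−V_dn)/(S_up−S_dn) = (4.1057−0.0587)/(41.2610−34.8843) = 0.6347. V = [p*·4.1057 + (1−p*)·0.0587]/1.03 = 2.3682. B = V − Δ·S = -21.4376.
(1,0): S=28.8300. Δ = (V_up−V_dn)/(S_up−S_dn) = (0.0335−0.0000)/(31.7130−26.8119) = 0.0068. V = [p*·0.0335 + (1−p*)·0.0000]/1.03 = 0.0191. B = V − Δ·S = -0.1780.
(1,1): S=34.1000. Δ = (V_up−V_dn)/(S_up−S_dn) = (2.3682−0.0335)/(37.5100−31.7130) = 0.4027. V = [p*·2.3682 + (1−p*)·0.0335]/1.03 = 1.3659. B = V − Δ·S = -12.3676.
(0,0): S=31.0000. Δ = (V_up−V_dn)/(S_up−S_dn) = (1.3659−0.0191)/(34.1000−28.8300) = 0.2555. V = [p*·1.3659 + (1−p*)·0.0191]/1.03 = 0.7877. B = V − Δ·S = -7.1343.
The time-0 hedge costs 0.7877, which is the no-arbitrage price.

(0,0): Delta=0.2555 Bond=-7.1343
(1,0): Delta=0.0068 Bond=-0.1780
(1,1): Delta=0.4027 Bond=-12.3676
(2,0): Delta=0.0000 Bond=0.0000
(2,1): Delta=0.0109 Bond=-0.3116
(2,2): Delta=0.6347 Bond=-21.4376
(3,0): Delta=0.0000 Bond=0.0000
(3,1): Delta=0.0000 Bond=0.0000
(3,2): Delta=0.0173 Bond=-0.5456
(3,3): Delta=1.0000 Bond=-37.1553
V0=0.7877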